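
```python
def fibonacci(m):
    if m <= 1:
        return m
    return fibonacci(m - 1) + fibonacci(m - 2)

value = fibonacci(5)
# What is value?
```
Call trace (a repeated sub-call is expanded the first time; later identical calls just restate its return value):
fibonacci(m=5)
  fibonacci(m=4)
    fibonacci(m=3)
      fibonacci(m=2)
        fibonacci(m=1)
        -> return 1
        fibonacci(m=0)
        -> return 0
      -> return 1
      fibonacci(m=1)
      -> return 1
    -> return 2
    fibonacci(m=2) -> return 1  (same call as traced above)
  -> return 3
  fibonacci(m=3) -> return 2  (same call as traced above)
-> return 5

Final answer: 5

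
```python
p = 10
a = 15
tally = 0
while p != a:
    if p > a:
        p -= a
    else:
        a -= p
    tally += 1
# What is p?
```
Trace:
  p=10
  p=10, a=15
  p=10, a=15, tally=0
  p=10, a=5, tally=1
  p=5, a=5, tally=2

Final answer: 5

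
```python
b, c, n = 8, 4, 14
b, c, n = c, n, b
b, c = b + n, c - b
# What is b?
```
Trace:
  b=8, c=4, n=14
  b=4, c=14, n=8
  b=12, c=10, n=8

Final answer: 12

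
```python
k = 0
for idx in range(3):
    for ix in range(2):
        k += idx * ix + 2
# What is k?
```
Trace:
  k=0
  k=2, idx=0, ix=0
  k=4, idx=0, ix=1
  k=6, idx=1, ix=0
  k=9, idx=1, ix=1
  k=11, idx=2, ix=0
  k=15, idx=2, ix=1

Final answer: 15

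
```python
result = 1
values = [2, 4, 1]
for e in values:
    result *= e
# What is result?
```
Trace:
  result=1
  result=2, e=2
  result=8, e=4
  result=8, e=1

Final answer: 8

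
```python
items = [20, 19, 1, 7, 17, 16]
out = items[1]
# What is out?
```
Trace:
  items=[20, 19, 1, 7, 17, 16]
  items=[20, 19, 1, 7, 17, 16], out=19

Final answer: 19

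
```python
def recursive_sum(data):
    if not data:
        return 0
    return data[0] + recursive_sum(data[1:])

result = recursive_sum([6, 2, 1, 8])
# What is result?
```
Call trace:
recursive_sum(data=[6, 2, 1, 8])
  recursive_sum(data=[2, 1, 8])
    recursive_sum(data=[1, 8])
      recursive_sum(data=[8])
        recursive_sum(data=[])
        -> return 0
      -> return 8
    -> return 9
  -> return 11
-> return 17

Final answer: 17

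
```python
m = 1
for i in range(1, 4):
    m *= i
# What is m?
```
Trace:
  m=1
  m=1, i=1
  m=2, i=2
  m=6, i=3

Final answer: 6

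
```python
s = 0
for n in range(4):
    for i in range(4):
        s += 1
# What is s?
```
Trace:
  s=0
  s=1, n=0, i=0
  s=2, n=0, i=1
  s=3, n=0, i=2
  s=4, n=0, i=3
  s=5, n=1, i=0
  s=6, n=1, i=1
  s=7, n=1, i=2
  s=8, n=1, i=3
  s=9, n=2, i=0
  s=10, n=2, i=1
  s=11, n=2, i=2
  s=12, n=2, i=3
  s=13, n=3, i=0
  s=14, n=3, i=1
  s=15, n=3, i=2
  s=16, n=3, i=3

Final answer: 16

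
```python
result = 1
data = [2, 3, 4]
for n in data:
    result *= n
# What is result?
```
Trace:
  result=1
  result=2, n=2
  result=6, n=3
  result=24, n=4

Final answer: 24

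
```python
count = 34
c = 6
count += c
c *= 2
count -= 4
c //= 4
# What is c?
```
Trace:
  count=34
  count=34, c=6
  count=40, c=6
  count=40, c=12
  count=36, c=12
  count=36, c=3

Final answer: 3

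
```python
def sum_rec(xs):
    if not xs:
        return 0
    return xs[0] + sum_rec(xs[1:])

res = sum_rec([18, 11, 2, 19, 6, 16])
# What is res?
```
Call trace:
sum_rec(xs=[18, 11, 2, 19, 6, 16])
  sum_rec(xs=[11, 2, 19, 6, 16])
    sum_rec(xs=[2, 19, 6, 16])
      sum_rec(xs=[19, 6, 16])
        sum_rec(xs=[6, 16])
          sum_rec(xs=[16])
            sum_rec(xs=[])
            -> return 0
          -> return 16
        -> return 22
      -> return 41
    -> return 43
  -> return 54
-> return 72

Final answer: 72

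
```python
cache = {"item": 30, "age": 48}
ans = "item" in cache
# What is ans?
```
Trace:
  cache={'item': 30, 'age': 48}
  cache={'item': 30, 'age': 48}, ans=True

Final answer: True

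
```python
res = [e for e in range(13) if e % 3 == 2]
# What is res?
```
Trace:
  e=0
  e=1
  e=2
  e=3
  e=4
  e=5
  e=6
  e=7
  e=8
  e=9
  e=10
  e=11
  e=12
  res=[2, 5, 8, 11]

Final answer: [2, 5, 8, 11]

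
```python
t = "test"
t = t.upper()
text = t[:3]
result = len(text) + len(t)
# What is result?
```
Trace:
  t='test'
  t='TEST'
  t='TEST', text='TES'
  t='TEST', text='TES', result=7

Final answer: 7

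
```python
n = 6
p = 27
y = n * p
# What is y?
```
Trace:
  n=6
  n=6, p=27
  n=6, p=27, y=162

Final answer: 162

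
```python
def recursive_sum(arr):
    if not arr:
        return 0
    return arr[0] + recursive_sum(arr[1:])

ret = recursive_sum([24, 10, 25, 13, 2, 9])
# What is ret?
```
Call trace:
recursive_sum(arr=[24, 10, 25, 13, 2, 9])
  recursive_sum(arr=[10, 25, 13, 2, 9])
    recursive_sum(arr=[25, 13, 2, 9])
      recursive_sum(arr=[13, 2, 9])
        recursive_sum(arr=[2, 9])
          recursive_sum(arr=[9])
            recursive_sum(arr=[])
            -> return 0
          -> return 9
        -> return 11
      -> return 24
    -> return 49
  -> return 59
-> return 83

Final answer: 83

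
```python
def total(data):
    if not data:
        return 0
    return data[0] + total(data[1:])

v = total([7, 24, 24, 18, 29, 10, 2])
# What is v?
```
Call trace:
total(data=[7, 24, 24, 18, 29, 10, 2])
  total(data=[24, 24, 18, 29, 10, 2])
    total(data=[24, 18, 29, 10, 2])
      total(data=[18, 29, 10, 2])
        total(data=[29, 10, 2])
          total(data=[10, 2])
            total(data=[2])
              total(data=[])
              -> return 0
            -> return 2
          -> return 12
        -> return 41
      -> return 59
    -> return 83
  -> return 107
-> return 114

Final answer: 114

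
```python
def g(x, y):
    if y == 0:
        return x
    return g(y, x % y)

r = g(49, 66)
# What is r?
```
Call trace:
g(x=49, y=66)
  g(x=66, y=49)
    g(x=49, y=17)
      g(x=17, y=15)
        g(x=15, y=2)
          g(x=2, y=1)
            g(x=1, y=0)
            -> return 1
          -> return 1
        -> return 1
      -> return 1
    -> return 1
  -> return 1
-> return 1

Final answer: 1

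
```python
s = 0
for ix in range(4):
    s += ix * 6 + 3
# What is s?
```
Trace:
  s=0
  s=3, ix=0
  s=12, ix=1
  s=27, ix=2
  s=48, ix=3

Final answer: 48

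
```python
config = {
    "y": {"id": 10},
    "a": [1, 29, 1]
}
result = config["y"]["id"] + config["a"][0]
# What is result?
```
Trace:
  config={'y': {'id': 10}, 'a': [1, 29, 1]}
  config={'y': {'id': 10}, 'a': [1, 29, 1]}, result=11

Final answer: 11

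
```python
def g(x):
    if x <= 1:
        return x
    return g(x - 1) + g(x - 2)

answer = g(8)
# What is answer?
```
Call trace (a repeated sub-call is expanded the first time; later identical calls just restate its return value):
g(x=8)
  g(x=7)
    g(x=6)
      g(x=5)
        g(x=4)
          g(x=3)
            g(x=2)
              g(x=1)
              -> return 1
              g(x=0)
              -> return 0
            -> return 1
            g(x=1)
            -> return 1
          -> return 2
          g(x=2) -> return 1  (same call as traced above)
        -> return 3
        g(x=3) -> return 2  (same call as traced above)
      -> return 5
      g(x=4) -> return 3  (same call as traced above)
    -> return 8
    g(x=5) -> return 5  (same call as traced above)
  -> return 13
  g(x=6) -> return 8  (same call as traced above)
-> return 21

Final answer: 21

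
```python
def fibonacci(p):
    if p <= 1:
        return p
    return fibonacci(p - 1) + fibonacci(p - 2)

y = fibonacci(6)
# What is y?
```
Call trace (a repeated sub-call is expanded the first time; later identical calls just restate its return value):
fibonacci(p=6)
  fibonacci(p=5)
    fibonacci(p=4)
      fibonacci(p=3)
        fibonacci(p=2)
          fibonacci(p=1)
          -> return 1
          fibonacci(p=0)
          -> return 0
        -> return 1
        fibonacci(p=1)
        -> return 1
      -> return 2
      fibonacci(p=2) -> return 1  (same call as traced above)
    -> return 3
    fibonacci(p=3) -> return 2  (same call as traced above)
  -> return 5
  fibonacci(p=4) -> return 3  (same call as traced above)
-> return 8

Final answer: 8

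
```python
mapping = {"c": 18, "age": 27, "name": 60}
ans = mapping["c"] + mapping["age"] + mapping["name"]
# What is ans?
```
Trace:
  mapping={'c': 18, 'age': 27, 'name': 60}
  mapping={'c': 18, 'age': 27, 'name': 60}, ans=105

Final answer: 105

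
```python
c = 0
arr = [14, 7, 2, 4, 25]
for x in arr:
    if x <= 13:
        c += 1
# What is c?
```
Trace:
  c=0
  c=0, x=14
  c=1, x=7
  c=2, x=2
  c=3, x=4
  c=3, x=25

Final answer: 3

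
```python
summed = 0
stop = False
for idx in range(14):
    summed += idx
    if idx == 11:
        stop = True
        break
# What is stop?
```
Trace:
  summed=0
  summed=0, stop=False
  summed=0, stop=False, idx=0
  summed=1, stop=False, idx=1
  summed=3, stop=False, idx=2
  summed=6, stop=False, idx=3
  summed=10, stop=False, idx=4
  summed=15, stop=False, idx=5
  summed=21, stop=False, idx=6
  summed=28, stop=False, idx=7
  summed=36, stop=False, idx=8
  summed=45, stop=False, idx=9
  summed=55, stop=False, idx=10
  summed=66, stop=True, idx=11

Final answer: True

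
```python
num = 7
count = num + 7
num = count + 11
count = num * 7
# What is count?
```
Trace:
  num=7
  num=7, count=14
  num=25, count=14
  num=25, count=175

Final answer: 175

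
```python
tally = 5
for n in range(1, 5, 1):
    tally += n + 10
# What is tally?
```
Trace:
  tally=5
  tally=16, n=1
  tally=28, n=2
  tally=41, n=3
  tally=55, n=4

Final answer: 55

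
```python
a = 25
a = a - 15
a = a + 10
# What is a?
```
Trace:
  a=25
  a=10
  a=20

Final answer: 20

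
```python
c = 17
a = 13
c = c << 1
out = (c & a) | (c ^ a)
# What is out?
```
Trace:
  c=17
  c=17, a=13
  c=34, a=13
  c=34, a=13, out=47

Final answer: 47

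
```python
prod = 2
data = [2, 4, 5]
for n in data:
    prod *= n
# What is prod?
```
Trace:
  prod=2
  prod=4, n=2
  prod=16, n=4
  prod=80, n=5

Final answer: 80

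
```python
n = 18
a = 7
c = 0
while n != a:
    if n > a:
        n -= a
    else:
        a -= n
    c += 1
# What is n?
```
Trace:
  n=18
  n=18, a=7
  n=18, a=7, c=0
  n=11, a=7, c=1
  n=4, a=7, c=2
  n=4, a=3, c=3
  n=1, a=3, c=4
  n=1, a=2, c=5
  n=1, a=1, c=6

Final answer: 1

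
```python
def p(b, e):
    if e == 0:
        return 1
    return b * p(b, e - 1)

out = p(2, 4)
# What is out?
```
Call trace:
p(b=2, e=4)
  p(b=2, e=3)
    p(b=2, e=2)
      p(b=2, e=1)
        p(b=2, e=0)
        -> return 1
      -> return 2
    -> return 4
  -> return 8
-> return 16

Final answer: 16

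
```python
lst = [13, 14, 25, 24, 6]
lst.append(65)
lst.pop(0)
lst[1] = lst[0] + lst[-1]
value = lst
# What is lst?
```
Trace:
  lst=[13, 14, 25, 24, 6]
  lst=[13, 14, 25, 24, 6, 65]
  lst=[14, 25, 24, 6, 65]
  lst=[14, 79, 24, 6, 65]
  lst=[14, 79, 24, 6, 65], value=[14, 79, 24, 6, 65]

Final answer: [14, 79, 24, 6, 65]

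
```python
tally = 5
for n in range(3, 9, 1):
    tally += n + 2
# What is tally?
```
Trace:
  tally=5
  tally=10, n=3
  tally=16, n=4
  tally=23, n=5
  tally=31, n=6
  tally=40, n=7
  tally=50, n=8

Final answer: 50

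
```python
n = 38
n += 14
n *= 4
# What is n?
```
Trace:
  n=38
  n=52
  n=208

Final answer: 208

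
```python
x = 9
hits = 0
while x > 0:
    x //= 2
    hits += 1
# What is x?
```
Trace:
  x=9
  x=9, hits=0
  x=4, hits=1
  x=2, hits=2
  x=1, hits=3
  x=0, hits=4

Final answer: 0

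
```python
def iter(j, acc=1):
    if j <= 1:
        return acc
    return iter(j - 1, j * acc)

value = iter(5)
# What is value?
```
Call trace:
iter(j=5, acc=1)
  iter(j=4, acc=5)
    iter(j=3, acc=20)
      iter(j=2, acc=60)
        iter(j=1, acc=120)
        -> return 120
      -> return 120
    -> return 120
  -> return 120
-> return 120

Final answer: 120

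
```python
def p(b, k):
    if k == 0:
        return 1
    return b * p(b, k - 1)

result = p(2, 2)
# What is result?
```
Call trace:
p(b=2, k=2)
  p(b=2, k=1)
    p(b=2, k=0)
    -> return 1
  -> return 2
-> return 4

Final answer: 4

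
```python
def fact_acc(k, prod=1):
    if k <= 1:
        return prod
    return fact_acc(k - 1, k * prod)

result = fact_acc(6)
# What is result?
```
Call trace:
fact_acc(k=6, prod=1)
  fact_acc(k=5, prod=6)
    fact_acc(k=4, prod=30)
      fact_acc(k=3, prod=120)
        fact_acc(k=2, prod=360)
          fact_acc(k=1, prod=720)
          -> return 720
        -> return 720
      -> return 720
    -> return 720
  -> return 720
-> return 720

Final answer: 720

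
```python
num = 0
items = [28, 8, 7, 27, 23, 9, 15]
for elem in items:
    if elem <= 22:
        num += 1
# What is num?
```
Trace:
  num=0
  num=0, elem=28
  num=1, elem=8
  num=2, elem=7
  num=2, elem=27
  num=2, elem=23
  num=3, elem=9
  num=4, elem=15

Final answer: 4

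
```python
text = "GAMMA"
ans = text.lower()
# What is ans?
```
Trace:
  text='GAMMA'
  text='GAMMA', ans='gamma'

Final answer: 'gamma'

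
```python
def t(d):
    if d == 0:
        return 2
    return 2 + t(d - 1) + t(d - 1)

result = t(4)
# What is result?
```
Call trace (a repeated sub-call is expanded the first time; later identical calls just restate its return value):
t(d=4)
  t(d=3)
    t(d=2)
      t(d=1)
        t(d=0)
        -> return 2
        t(d=0)
        -> return 2
      -> return 6
      t(d=1) -> return 6  (same call as traced above)
    -> return 14
    t(d=2) -> return 14  (same call as traced above)
  -> return 30
  t(d=3) -> return 30  (same call as traced above)
-> return 62

Final answer: 62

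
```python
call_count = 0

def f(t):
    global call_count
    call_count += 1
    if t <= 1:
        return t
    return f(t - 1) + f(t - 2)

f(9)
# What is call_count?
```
Call trace (a repeated sub-call is expanded the first time; later identical calls just restate its return value):
f(t=9)
  f(t=8)
    f(t=7)
      f(t=6)
        f(t=5)
          f(t=4)
            f(t=3)
              f(t=2)
                f(t=1)
                -> return 1
                f(t=0)
                -> return 0
              -> return 1
              f(t=1)
              -> return 1
            -> return 2
            f(t=2) -> return 1  (same call as traced above)
          -> return 3
          f(t=3) -> return 2  (same call as traced above)
        -> return 5
        f(t=4) -> return 3  (same call as traced above)
      -> return 8
      f(t=5) -> return 5  (same call as traced above)
    -> return 13
    f(t=6) -> return 8  (same call as traced above)
  -> return 21
  f(t=7) -> return 13  (same call as traced above)
-> return 34

call_count is incremented once per call, so count the calls in each subtree. Let C(t) = number of calls made by f(t).
C(0) = C(1) = 1 (base case, no recursion); C(t) = 1 + C(t - 1) + C(t - 2) otherwise.
C(2) = 1 + C(1) + C(0) = 1 + 1 + 1 = 3
C(3) = 1 + C(2) + C(1) = 1 + 3 + 1 = 5
C(4) = 1 + C(3) + C(2) = 1 + 5 + 3 = 9
C(5) = 1 + C(4) + C(3) = 1 + 9 + 5 = 15
C(6) = 1 + C(5) + C(4) = 1 + 15 + 9 = 25
C(7) = 1 + C(6) + C(5) = 1 + 25 + 15 = 41
C(8) = 1 + C(7) + C(6) = 1 + 41 + 25 = 67
C(9) = 1 + C(8) + C(7) = 1 + 67 + 41 = 109
call_count = C(9) = 109

Final answer: 109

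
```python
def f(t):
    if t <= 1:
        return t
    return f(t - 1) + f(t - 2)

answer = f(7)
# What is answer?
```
Call trace (a repeated sub-call is expanded the first time; later identical calls just restate its return value):
f(t=7)
  f(t=6)
    f(t=5)
      f(t=4)
        f(t=3)
          f(t=2)
            f(t=1)
            -> return 1
            f(t=0)
            -> return 0
          -> return 1
          f(t=1)
          -> return 1
        -> return 2
        f(t=2) -> return 1  (same call as traced above)
      -> return 3
      f(t=3) -> return 2  (same call as traced above)
    -> return 5
    f(t=4) -> return 3  (same call as traced above)
  -> return 8
  f(t=5) -> return 5  (same call as traced above)
-> return 13

Final answer: 13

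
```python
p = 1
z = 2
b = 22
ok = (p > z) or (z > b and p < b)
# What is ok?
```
Trace:
  p=1
  p=1, z=2
  p=1, z=2, b=22
  p=1, z=2, b=22, ok=False

Final answer: False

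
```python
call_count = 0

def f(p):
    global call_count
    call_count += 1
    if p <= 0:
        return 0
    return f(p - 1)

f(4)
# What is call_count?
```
Call trace:
f(p=4)
  f(p=3)
    f(p=2)
      f(p=1)
        f(p=0)
        -> return 0
      -> return 0
    -> return 0
  -> return 0
-> return 0

call_count is incremented once per call. f is entered once for each p = 4, 3, 2, 1, 0 (the p <= 0 call returns without recursing), i.e. 4 + 1 calls.
call_count = 5

Final answer: 5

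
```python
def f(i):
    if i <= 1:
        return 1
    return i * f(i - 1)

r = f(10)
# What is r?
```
Call trace:
f(i=10)
  f(i=9)
    f(i=8)
      f(i=7)
        f(i=6)
          f(i=5)
            f(i=4)
              f(i=3)
                f(i=2)
                  f(i=1)
                  -> return 1
                -> return 2
              -> return 6
            -> return 24
          -> return 120
        -> return 720
      -> return 5040
    -> return 40320
  -> return 362880
-> return 3628800

Final answer: 3628800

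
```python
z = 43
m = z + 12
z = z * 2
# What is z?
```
Trace:
  z=43
  z=43, m=55
  z=86, m=55

Final answer: 86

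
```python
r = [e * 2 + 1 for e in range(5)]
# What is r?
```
Trace:
  e=0
  e=1
  e=2
  e=3
  e=4
  r=[1, 3, 5, 7, 9]

Final answer: [1, 3, 5, 7, 9]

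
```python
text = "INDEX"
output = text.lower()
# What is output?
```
Trace:
  text='INDEX'
  text='INDEX', output='index'

Final answer: 'index'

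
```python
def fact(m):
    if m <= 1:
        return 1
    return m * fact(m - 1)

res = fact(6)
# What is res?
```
Call trace:
fact(m=6)
  fact(m=5)
    fact(m=4)
      fact(m=3)
        fact(m=2)
          fact(m=1)
          -> return 1
        -> return 2
      -> return 6
    -> return 24
  -> return 120
-> return 720

Final answer: 720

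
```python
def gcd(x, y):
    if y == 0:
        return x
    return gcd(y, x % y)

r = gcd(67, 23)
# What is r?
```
Call trace:
gcd(x=67, y=23)
  gcd(x=23, y=21)
    gcd(x=21, y=2)
      gcd(x=2, y=1)
        gcd(x=1, y=0)
        -> return 1
      -> return 1
    -> return 1
  -> return 1
-> return 1

Final answer: 1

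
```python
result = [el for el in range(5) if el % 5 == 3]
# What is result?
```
Trace:
  el=0
  el=1
  el=2
  el=3
  el=4
  result=[3]

Final answer: [3]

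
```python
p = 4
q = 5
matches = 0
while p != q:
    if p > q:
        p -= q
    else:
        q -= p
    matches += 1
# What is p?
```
Trace:
  p=4
  p=4, q=5
  p=4, q=5, matches=0
  p=4, q=1, matches=1
  p=3, q=1, matches=2
  p=2, q=1, matches=3
  p=1, q=1, matches=4

Final answer: 1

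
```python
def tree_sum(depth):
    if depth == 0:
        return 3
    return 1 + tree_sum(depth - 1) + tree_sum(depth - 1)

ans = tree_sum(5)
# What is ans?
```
Call trace (a repeated sub-call is expanded the first time; later identical calls just restate its return value):
tree_sum(depth=5)
  tree_sum(depth=4)
    tree_sum(depth=3)
      tree_sum(depth=2)
        tree_sum(depth=1)
          tree_sum(depth=0)
          -> return 3
          tree_sum(depth=0)
          -> return 3
        -> return 7
        tree_sum(depth=1) -> return 7  (same call as traced above)
      -> return 15
      tree_sum(depth=2) -> return 15  (same call as traced above)
    -> return 31
    tree_sum(depth=3) -> return 31  (same call as traced above)
  -> return 63
  tree_sum(depth=4) -> return 63  (same call as traced above)
-> return 127

Final answer: 127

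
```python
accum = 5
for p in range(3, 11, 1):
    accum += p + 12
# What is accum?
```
Trace:
  accum=5
  accum=20, p=3
  accum=36, p=4
  accum=53, p=5
  accum=71, p=6
  accum=90, p=7
  accum=110, p=8
  accum=131, p=9
  accum=153, p=10

Final answer: 153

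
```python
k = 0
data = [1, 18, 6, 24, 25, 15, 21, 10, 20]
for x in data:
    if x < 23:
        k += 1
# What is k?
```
Trace:
  k=0
  k=1, x=1
  k=2, x=18
  k=3, x=6
  k=3, x=24
  k=3, x=25
  k=4, x=15
  k=5, x=21
  k=6, x=10
  k=7, x=20

Final answer: 7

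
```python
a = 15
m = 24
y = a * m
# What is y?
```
Trace:
  a=15
  a=15, m=24
  a=15, m=24, y=360

Final answer: 360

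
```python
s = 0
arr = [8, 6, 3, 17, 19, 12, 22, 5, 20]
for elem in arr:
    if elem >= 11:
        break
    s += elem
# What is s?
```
Trace:
  s=0
  s=8, elem=8
  s=14, elem=6
  s=17, elem=3
  s=17, elem=17

Final answer: 17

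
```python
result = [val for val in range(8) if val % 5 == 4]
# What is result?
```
Trace:
  val=0
  val=1
  val=2
  val=3
  val=4
  val=5
  val=6
  val=7
  result=[4]

Final answer: [4]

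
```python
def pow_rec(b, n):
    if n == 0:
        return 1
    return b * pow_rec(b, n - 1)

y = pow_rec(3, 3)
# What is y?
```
Call trace:
pow_rec(b=3, n=3)
  pow_rec(b=3, n=2)
    pow_rec(b=3, n=1)
      pow_rec(b=3, n=0)
      -> return 1
    -> return 3
  -> return 9
-> return 27

Final answer: 27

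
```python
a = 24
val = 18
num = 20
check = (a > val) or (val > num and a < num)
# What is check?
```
Trace:
  a=24
  a=24, val=18
  a=24, val=18, num=20
  a=24, val=18, num=20, check=True

Final answer: True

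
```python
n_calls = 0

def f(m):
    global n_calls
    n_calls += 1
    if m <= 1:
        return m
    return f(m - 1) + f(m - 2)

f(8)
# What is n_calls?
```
Call trace (a repeated sub-call is expanded the first time; later identical calls just restate its return value):
f(m=8)
  f(m=7)
    f(m=6)
      f(m=5)
        f(m=4)
          f(m=3)
            f(m=2)
              f(m=1)
              -> return 1
              f(m=0)
              -> return 0
            -> return 1
            f(m=1)
            -> return 1
          -> return 2
          f(m=2) -> return 1  (same call as traced above)
        -> return 3
        f(m=3) -> return 2  (same call as traced above)
      -> return 5
      f(m=4) -> return 3  (same call as traced above)
    -> return 8
    f(m=5) -> return 5  (same call as traced above)
  -> return 13
  f(m=6) -> return 8  (same call as traced above)
-> return 21

n_calls is incremented once per call, so count the calls in each subtree. Let C(m) = number of calls made by f(m).
C(0) = C(1) = 1 (base case, no recursion); C(m) = 1 + C(m - 1) + C(m - 2) otherwise.
C(2) = 1 + C(1) + C(0) = 1 + 1 + 1 = 3
C(3) = 1 + C(2) + C(1) = 1 + 3 + 1 = 5
C(4) = 1 + C(3) + C(2) = 1 + 5 + 3 = 9
C(5) = 1 + C(4) + C(3) = 1 + 9 + 5 = 15
C(6) = 1 + C(5) + C(4) = 1 + 15 + 9 = 25
C(7) = 1 + C(6) + C(5) = 1 + 25 + 15 = 41
C(8) = 1 + C(7) + C(6) = 1 + 41 + 25 = 67
n_calls = C(8) = 67

Final answer: 67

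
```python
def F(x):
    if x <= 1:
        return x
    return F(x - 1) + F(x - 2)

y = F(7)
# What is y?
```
Call trace (a repeated sub-call is expanded the first time; later identical calls just restate its return value):
F(x=7)
  F(x=6)
    F(x=5)
      F(x=4)
        F(x=3)
          F(x=2)
            F(x=1)
            -> return 1
            F(x=0)
            -> return 0
          -> return 1
          F(x=1)
          -> return 1
        -> return 2
        F(x=2) -> return 1  (same call as traced above)
      -> return 3
      F(x=3) -> return 2  (same call as traced above)
    -> return 5
    F(x=4) -> return 3  (same call as traced above)
  -> return 8
  F(x=5) -> return 5  (same call as traced above)
-> return 13

Final answer: 13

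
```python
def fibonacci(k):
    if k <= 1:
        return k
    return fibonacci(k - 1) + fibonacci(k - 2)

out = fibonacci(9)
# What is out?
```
Call trace (a repeated sub-call is expanded the first time; later identical calls just restate its return value):
fibonacci(k=9)
  fibonacci(k=8)
    fibonacci(k=7)
      fibonacci(k=6)
        fibonacci(k=5)
          fibonacci(k=4)
            fibonacci(k=3)
              fibonacci(k=2)
                fibonacci(k=1)
                -> return 1
                fibonacci(k=0)
                -> return 0
              -> return 1
              fibonacci(k=1)
              -> return 1
            -> return 2
            fibonacci(k=2) -> return 1  (same call as traced above)
          -> return 3
          fibonacci(k=3) -> return 2  (same call as traced above)
        -> return 5
        fibonacci(k=4) -> return 3  (same call as traced above)
      -> return 8
      fibonacci(k=5) -> return 5  (same call as traced above)
    -> return 13
    fibonacci(k=6) -> return 8  (same call as traced above)
  -> return 21
  fibonacci(k=7) -> return 13  (same call as traced above)
-> return 34

Final answer: 34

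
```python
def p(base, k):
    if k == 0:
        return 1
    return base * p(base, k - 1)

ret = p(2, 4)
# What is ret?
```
Call trace:
p(base=2, k=4)
  p(base=2, k=3)
    p(base=2, k=2)
      p(base=2, k=1)
        p(base=2, k=0)
        -> return 1
      -> return 2
    -> return 4
  -> return 8
-> return 16

Final answer: 16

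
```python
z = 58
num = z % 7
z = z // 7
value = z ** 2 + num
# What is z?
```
Trace:
  z=58
  z=58, num=2
  z=8, num=2
  z=8, num=2, value=66

Final answer: 8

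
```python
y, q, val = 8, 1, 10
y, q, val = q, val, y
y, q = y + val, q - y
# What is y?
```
Trace:
  y=8, q=1, val=10
  y=1, q=10, val=8
  y=9, q=9, val=8

Final answer: 9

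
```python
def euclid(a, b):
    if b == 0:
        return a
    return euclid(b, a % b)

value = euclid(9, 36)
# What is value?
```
Call trace:
euclid(a=9, b=36)
  euclid(a=36, b=9)
    euclid(a=9, b=0)
    -> return 9
  -> return 9
-> return 9

Final answer: 9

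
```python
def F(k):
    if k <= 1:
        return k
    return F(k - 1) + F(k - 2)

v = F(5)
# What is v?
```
Call trace (a repeated sub-call is expanded the first time; later identical calls just restate its return value):
F(k=5)
  F(k=4)
    F(k=3)
      F(k=2)
        F(k=1)
        -> return 1
        F(k=0)
        -> return 0
      -> return 1
      F(k=1)
      -> return 1
    -> return 2
    F(k=2) -> return 1  (same call as traced above)
  -> return 3
  F(k=3) -> return 2  (same call as traced above)
-> return 5

Final answer: 5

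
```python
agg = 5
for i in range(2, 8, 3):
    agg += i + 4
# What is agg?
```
Trace:
  agg=5
  agg=11, i=2
  agg=20, i=5

Final answer: 20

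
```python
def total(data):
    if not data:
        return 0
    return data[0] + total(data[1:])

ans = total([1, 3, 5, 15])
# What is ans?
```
Call trace:
total(data=[1, 3, 5, 15])
  total(data=[3, 5, 15])
    total(data=[5, 15])
      total(data=[15])
        total(data=[])
        -> return 0
      -> return 15
    -> return 20
  -> return 23
-> return 24

Final answer: 24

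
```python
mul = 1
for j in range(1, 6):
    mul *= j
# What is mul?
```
Trace:
  mul=1
  mul=1, j=1
  mul=2, j=2
  mul=6, j=3
  mul=24, j=4
  mul=120, j=5

Final answer: 120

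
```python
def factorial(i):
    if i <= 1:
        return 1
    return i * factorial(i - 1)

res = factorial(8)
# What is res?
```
Call trace:
factorial(i=8)
  factorial(i=7)
    factorial(i=6)
      factorial(i=5)
        factorial(i=4)
          factorial(i=3)
            factorial(i=2)
              factorial(i=1)
              -> return 1
            -> return 2
          -> return 6
        -> return 24
      -> return 120
    -> return 720
  -> return 5040
-> return 40320

Final answer: 40320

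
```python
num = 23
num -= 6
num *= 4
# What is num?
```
Trace:
  num=23
  num=17
  num=68

Final answer: 68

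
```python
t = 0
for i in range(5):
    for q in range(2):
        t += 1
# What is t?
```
Trace:
  t=0
  t=1, i=0, q=0
  t=2, i=0, q=1
  t=3, i=1, q=0
  t=4, i=1, q=1
  t=5, i=2, q=0
  t=6, i=2, q=1
  t=7, i=3, q=0
  t=8, i=3, q=1
  t=9, i=4, q=0
  t=10, i=4, q=1

Final answer: 10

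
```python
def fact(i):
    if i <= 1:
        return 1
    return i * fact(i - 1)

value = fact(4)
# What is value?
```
Call trace:
fact(i=4)
  fact(i=3)
    fact(i=2)
      fact(i=1)
      -> return 1
    -> return 2
  -> return 6
-> return 24

Final answer: 24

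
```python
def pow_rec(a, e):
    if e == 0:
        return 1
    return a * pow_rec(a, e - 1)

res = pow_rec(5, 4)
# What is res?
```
Call trace:
pow_rec(a=5, e=4)
  pow_rec(a=5, e=3)
    pow_rec(a=5, e=2)
      pow_rec(a=5, e=1)
        pow_rec(a=5, e=0)
        -> return 1
      -> return 5
    -> return 25
  -> return 125
-> return 625

Final answer: 625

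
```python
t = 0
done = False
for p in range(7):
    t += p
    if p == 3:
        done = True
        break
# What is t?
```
Trace:
  t=0
  t=0, done=False
  t=0, done=False, p=0
  t=1, done=False, p=1
  t=3, done=False, p=2
  t=6, done=True, p=3

Final answer: 6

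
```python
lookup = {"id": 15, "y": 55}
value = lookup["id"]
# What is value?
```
Trace:
  lookup={'id': 15, 'y': 55}
  lookup={'id': 15, 'y': 55}, value=15

Final answer: 15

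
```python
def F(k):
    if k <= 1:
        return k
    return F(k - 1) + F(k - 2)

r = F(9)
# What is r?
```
Call trace (a repeated sub-call is expanded the first time; later identical calls just restate its return value):
F(k=9)
  F(k=8)
    F(k=7)
      F(k=6)
        F(k=5)
          F(k=4)
            F(k=3)
              F(k=2)
                F(k=1)
                -> return 1
                F(k=0)
                -> return 0
              -> return 1
              F(k=1)
              -> return 1
            -> return 2
            F(k=2) -> return 1  (same call as traced above)
          -> return 3
          F(k=3) -> return 2  (same call as traced above)
        -> return 5
        F(k=4) -> return 3  (same call as traced above)
      -> return 8
      F(k=5) -> return 5  (same call as traced above)
    -> return 13
    F(k=6) -> return 8  (same call as traced above)
  -> return 21
  F(k=7) -> return 13  (same call as traced above)
-> return 34

Final answer: 34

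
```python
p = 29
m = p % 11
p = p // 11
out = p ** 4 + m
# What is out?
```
Trace:
  p=29
  p=29, m=7
  p=2, m=7
  p=2, m=7, out=23

Final answer: 23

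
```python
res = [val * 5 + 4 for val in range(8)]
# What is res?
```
Trace:
  val=0
  val=1
  val=2
  val=3
  val=4
  val=5
  val=6
  val=7
  res=[4, 9, 14, 19, 24, 29, 34, 39]

Final answer: [4, 9, 14, 19, 24, 29, 34, 39]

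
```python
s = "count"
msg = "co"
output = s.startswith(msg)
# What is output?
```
Trace:
  s='count'
  s='count', msg='co'
  s='count', msg='co', output=True

Final answer: True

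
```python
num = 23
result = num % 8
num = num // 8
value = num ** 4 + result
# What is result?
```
Trace:
  num=23
  num=23, result=7
  num=2, result=7
  num=2, result=7, value=23

Final answer: 7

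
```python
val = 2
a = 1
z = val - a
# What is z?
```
Trace:
  val=2
  val=2, a=1
  val=2, a=1, z=1

Final answer: 1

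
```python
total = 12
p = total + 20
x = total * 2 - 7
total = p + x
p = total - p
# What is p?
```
Trace:
  total=12
  total=12, p=32
  total=12, p=32, x=17
  total=49, p=32, x=17
  total=49, p=17, x=17

Final answer: 17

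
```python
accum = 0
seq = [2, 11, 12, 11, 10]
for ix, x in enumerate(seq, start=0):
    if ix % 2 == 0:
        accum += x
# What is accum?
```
Trace:
  accum=0
  accum=2, ix=0, x=2
  accum=2, ix=1, x=11
  accum=14, ix=2, x=12
  accum=14, ix=3, x=11
  accum=24, ix=4, x=10

Final answer: 24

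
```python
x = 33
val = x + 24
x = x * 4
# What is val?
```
Trace:
  x=33
  x=33, val=57
  x=132, val=57

Final answer: 57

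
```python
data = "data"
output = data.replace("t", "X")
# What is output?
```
Trace:
  data='data'
  data='data', output='daXa'

Final answer: 'daXa'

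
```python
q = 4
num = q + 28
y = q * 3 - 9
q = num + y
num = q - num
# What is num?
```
Trace:
  q=4
  q=4, num=32
  q=4, num=32, y=3
  q=35, num=32, y=3
  q=35, num=3, y=3

Final answer: 3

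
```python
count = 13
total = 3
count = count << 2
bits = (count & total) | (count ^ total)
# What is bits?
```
Trace:
  count=13
  count=13, total=3
  count=52, total=3
  count=52, total=3, bits=55

Final answer: 55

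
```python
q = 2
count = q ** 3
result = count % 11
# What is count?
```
Trace:
  q=2
  q=2, count=8
  q=2, count=8, result=8

Final answer: 8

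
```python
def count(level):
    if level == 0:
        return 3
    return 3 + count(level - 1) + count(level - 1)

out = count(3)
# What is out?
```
Call trace (a repeated sub-call is expanded the first time; later identical calls just restate its return value):
count(level=3)
  count(level=2)
    count(level=1)
      count(level=0)
      -> return 3
      count(level=0)
      -> return 3
    -> return 9
    count(level=1) -> return 9  (same call as traced above)
  -> return 21
  count(level=2) -> return 21  (same call as traced above)
-> return 45

Final answer: 45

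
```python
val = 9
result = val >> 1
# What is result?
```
Trace:
  val=9
  val=9, result=4

Final answer: 4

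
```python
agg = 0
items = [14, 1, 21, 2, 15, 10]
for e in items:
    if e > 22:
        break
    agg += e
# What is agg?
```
Trace:
  agg=0
  agg=14, e=14
  agg=15, e=1
  agg=36, e=21
  agg=38, e=2
  agg=53, e=15
  agg=63, e=10

Final answer: 63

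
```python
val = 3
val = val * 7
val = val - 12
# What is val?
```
Trace:
  val=3
  val=21
  val=9

Final answer: 9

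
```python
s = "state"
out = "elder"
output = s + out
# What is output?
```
Trace:
  s='state'
  s='state', out='elder'
  s='state', out='elder', output='stateelder'

Final answer: 'stateelder'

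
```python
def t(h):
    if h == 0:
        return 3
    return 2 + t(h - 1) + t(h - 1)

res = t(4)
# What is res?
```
Call trace (a repeated sub-call is expanded the first time; later identical calls just restate its return value):
t(h=4)
  t(h=3)
    t(h=2)
      t(h=1)
        t(h=0)
        -> return 3
        t(h=0)
        -> return 3
      -> return 8
      t(h=1) -> return 8  (same call as traced above)
    -> return 18
    t(h=2) -> return 18  (same call as traced above)
  -> return 38
  t(h=3) -> return 38  (same call as traced above)
-> return 78

Final answer: 78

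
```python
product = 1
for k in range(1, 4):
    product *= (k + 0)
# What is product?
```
Trace:
  product=1
  product=1, k=1
  product=2, k=2
  product=6, k=3

Final answer: 6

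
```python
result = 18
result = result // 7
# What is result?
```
Trace:
  result=18
  result=2

Final answer: 2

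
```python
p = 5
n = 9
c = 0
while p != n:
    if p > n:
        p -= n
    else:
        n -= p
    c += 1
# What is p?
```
Trace:
  p=5
  p=5, n=9
  p=5, n=9, c=0
  p=5, n=4, c=1
  p=1, n=4, c=2
  p=1, n=3, c=3
  p=1, n=2, c=4
  p=1, n=1, c=5

Final answer: 1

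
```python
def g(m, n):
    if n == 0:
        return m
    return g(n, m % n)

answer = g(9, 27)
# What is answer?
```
Call trace:
g(m=9, n=27)
  g(m=27, n=9)
    g(m=9, n=0)
    -> return 9
  -> return 9
-> return 9

Final answer: 9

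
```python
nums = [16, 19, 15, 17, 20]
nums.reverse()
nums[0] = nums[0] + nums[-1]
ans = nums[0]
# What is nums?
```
Trace:
  nums=[16, 19, 15, 17, 20]
  nums=[20, 17, 15, 19, 16]
  nums=[36, 17, 15, 19, 16]
  nums=[36, 17, 15, 19, 16], ans=36

Final answer: [36, 17, 15, 19, 16]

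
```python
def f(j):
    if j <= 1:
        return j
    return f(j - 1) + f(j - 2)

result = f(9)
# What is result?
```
Call trace (a repeated sub-call is expanded the first time; later identical calls just restate its return value):
f(j=9)
  f(j=8)
    f(j=7)
      f(j=6)
        f(j=5)
          f(j=4)
            f(j=3)
              f(j=2)
                f(j=1)
                -> return 1
                f(j=0)
                -> return 0
              -> return 1
              f(j=1)
              -> return 1
            -> return 2
            f(j=2) -> return 1  (same call as traced above)
          -> return 3
          f(j=3) -> return 2  (same call as traced above)
        -> return 5
        f(j=4) -> return 3  (same call as traced above)
      -> return 8
      f(j=5) -> return 5  (same call as traced above)
    -> return 13
    f(j=6) -> return 8  (same call as traced above)
  -> return 21
  f(j=7) -> return 13  (same call as traced above)
-> return 34

Final answer: 34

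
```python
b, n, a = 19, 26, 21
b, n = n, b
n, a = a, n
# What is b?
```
Trace:
  b=19, n=26, a=21
  b=26, n=19, a=21
  b=26, n=21, a=19

Final answer: 26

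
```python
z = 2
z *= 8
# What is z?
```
Trace:
  z=2
  z=16

Final answer: 16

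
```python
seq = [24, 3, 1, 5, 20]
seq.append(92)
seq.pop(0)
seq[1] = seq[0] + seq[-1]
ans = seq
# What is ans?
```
Trace:
  seq=[24, 3, 1, 5, 20]
  seq=[24, 3, 1, 5, 20, 92]
  seq=[3, 1, 5, 20, 92]
  seq=[3, 95, 5, 20, 92]
  seq=[3, 95, 5, 20, 92], ans=[3, 95, 5, 20, 92]

Final answer: [3, 95, 5, 20, 92]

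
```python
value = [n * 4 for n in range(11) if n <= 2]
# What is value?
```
Trace:
  n=0
  n=1
  n=2
  n=3
  n=4
  n=5
  n=6
  n=7
  n=8
  n=9
  n=10
  value=[0, 4, 8]

Final answer: [0, 4, 8]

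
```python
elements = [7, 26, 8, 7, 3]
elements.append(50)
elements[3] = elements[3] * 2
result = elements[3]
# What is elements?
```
Trace:
  elements=[7, 26, 8, 7, 3]
  elements=[7, 26, 8, 7, 3, 50]
  elements=[7, 26, 8, 14, 3, 50]
  elements=[7, 26, 8, 14, 3, 50], result=14

Final answer: [7, 26, 8, 14, 3, 50]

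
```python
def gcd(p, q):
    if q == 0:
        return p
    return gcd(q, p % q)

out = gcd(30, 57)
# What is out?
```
Call trace:
gcd(p=30, q=57)
  gcd(p=57, q=30)
    gcd(p=30, q=27)
      gcd(p=27, q=3)
        gcd(p=3, q=0)
        -> return 3
      -> return 3
    -> return 3
  -> return 3
-> return 3

Final answer: 3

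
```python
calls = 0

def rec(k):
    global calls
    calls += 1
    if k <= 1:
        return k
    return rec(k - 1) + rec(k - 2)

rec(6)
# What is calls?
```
Call trace (a repeated sub-call is expanded the first time; later identical calls just restate its return value):
rec(k=6)
  rec(k=5)
    rec(k=4)
      rec(k=3)
        rec(k=2)
          rec(k=1)
          -> return 1
          rec(k=0)
          -> return 0
        -> return 1
        rec(k=1)
        -> return 1
      -> return 2
      rec(k=2) -> return 1  (same call as traced above)
    -> return 3
    rec(k=3) -> return 2  (same call as traced above)
  -> return 5
  rec(k=4) -> return 3  (same call as traced above)
-> return 8

calls is incremented once per call, so count the calls in each subtree. Let C(k) = number of calls made by rec(k).
C(0) = C(1) = 1 (base case, no recursion); C(k) = 1 + C(k - 1) + C(k - 2) otherwise.
C(2) = 1 + C(1) + C(0) = 1 + 1 + 1 = 3
C(3) = 1 + C(2) + C(1) = 1 + 3 + 1 = 5
C(4) = 1 + C(3) + C(2) = 1 + 5 + 3 = 9
C(5) = 1 + C(4) + C(3) = 1 + 9 + 5 = 15
C(6) = 1 + C(5) + C(4) = 1 + 15 + 9 = 25
calls = C(6) = 25

Final answer: 25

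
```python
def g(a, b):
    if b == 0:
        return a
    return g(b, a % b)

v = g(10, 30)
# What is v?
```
Call trace:
g(a=10, b=30)
  g(a=30, b=10)
    g(a=10, b=0)
    -> return 10
  -> return 10
-> return 10

Final answer: 10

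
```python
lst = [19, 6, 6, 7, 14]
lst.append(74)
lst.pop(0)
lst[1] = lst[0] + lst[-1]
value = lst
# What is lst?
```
Trace:
  lst=[19, 6, 6, 7, 14]
  lst=[19, 6, 6, 7, 14, 74]
  lst=[6, 6, 7, 14, 74]
  lst=[6, 80, 7, 14, 74]
  lst=[6, 80, 7, 14, 74], value=[6, 80, 7, 14, 74]

Final answer: [6, 80, 7, 14, 74]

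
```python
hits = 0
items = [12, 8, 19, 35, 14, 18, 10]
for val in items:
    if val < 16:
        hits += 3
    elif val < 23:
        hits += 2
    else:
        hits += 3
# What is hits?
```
Trace:
  hits=0
  hits=3, val=12
  hits=6, val=8
  hits=8, val=19
  hits=11, val=35
  hits=14, val=14
  hits=16, val=18
  hits=19, val=10

Final answer: 19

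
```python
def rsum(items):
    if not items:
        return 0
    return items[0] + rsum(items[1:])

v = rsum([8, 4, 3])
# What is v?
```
Call trace:
rsum(items=[8, 4, 3])
  rsum(items=[4, 3])
    rsum(items=[3])
      rsum(items=[])
      -> return 0
    -> return 3
  -> return 7
-> return 15

Final answer: 15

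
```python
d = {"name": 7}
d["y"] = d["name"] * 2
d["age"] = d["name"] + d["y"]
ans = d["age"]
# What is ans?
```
Trace:
  d={'name': 7}
  d={'name': 7, 'y': 14}
  d={'name': 7, 'y': 14, 'age': 21}
  d={'name': 7, 'y': 14, 'age': 21}, ans=21

Final answer: 21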